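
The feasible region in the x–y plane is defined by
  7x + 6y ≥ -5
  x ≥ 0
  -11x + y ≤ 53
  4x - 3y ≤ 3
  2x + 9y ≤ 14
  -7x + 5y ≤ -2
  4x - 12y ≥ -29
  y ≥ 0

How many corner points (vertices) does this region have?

4

The feasible vertices (each the meet of two boundaries and inside every other half-plane) are:
  (23/14, 25/21)
  (3/4, 0)
  (88/73, 94/73)
  (2/7, 0)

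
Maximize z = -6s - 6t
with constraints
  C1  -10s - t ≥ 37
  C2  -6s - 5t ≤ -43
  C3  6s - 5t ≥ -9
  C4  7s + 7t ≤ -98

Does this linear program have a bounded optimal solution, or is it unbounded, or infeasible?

infeasible

The boundaries -10s - t = 37 and 7s + 7t = -98 meet at (-23/9, -103/9), but that point violates -6s - 5t ≤ -43. Every candidate vertex is excluded by some other constraint, so the feasible region is empty.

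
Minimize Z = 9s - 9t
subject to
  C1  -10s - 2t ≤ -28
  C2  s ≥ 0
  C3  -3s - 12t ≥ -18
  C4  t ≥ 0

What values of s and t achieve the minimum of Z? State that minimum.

s = 50/19, t = 16/19, minimum Z = 306/19

The binding constraints are -10s - 2t = -28 and -3s - 12t = -18.
Solving simultaneously gives s = 50/19, t = 16/19.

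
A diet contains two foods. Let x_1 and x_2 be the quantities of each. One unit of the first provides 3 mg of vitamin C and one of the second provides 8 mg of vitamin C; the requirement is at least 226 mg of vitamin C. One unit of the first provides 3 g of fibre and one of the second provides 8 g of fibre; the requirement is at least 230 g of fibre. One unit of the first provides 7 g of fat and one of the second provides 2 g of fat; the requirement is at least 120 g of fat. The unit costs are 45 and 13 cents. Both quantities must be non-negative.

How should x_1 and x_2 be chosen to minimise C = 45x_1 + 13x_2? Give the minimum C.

Corner points and C = 45x_1 + 13x_2:
  (0, 60) → C = 780
  (230/3, 0) → C = 3450
  (10, 25) → C = 775
The feasible region is unbounded (it extends along (0, 1), (1, 0)), but C strictly increases along every unbounded feasible direction, so there is no improving ray and the minimum is attained at a vertex.

x_1 = 10, x_2 = 25, minimum C = 775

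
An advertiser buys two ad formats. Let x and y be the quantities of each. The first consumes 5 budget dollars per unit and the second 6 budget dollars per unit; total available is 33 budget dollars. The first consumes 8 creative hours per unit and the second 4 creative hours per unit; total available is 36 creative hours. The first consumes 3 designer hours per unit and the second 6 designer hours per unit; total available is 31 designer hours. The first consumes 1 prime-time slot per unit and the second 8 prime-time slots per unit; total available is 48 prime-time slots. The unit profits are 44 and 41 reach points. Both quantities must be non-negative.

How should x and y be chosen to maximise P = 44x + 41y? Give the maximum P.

Feasible corners and P = 44x + 41y:
  (0, 0) → P = 0
  (0, 31/6) → P = 1271/6
  (9/2, 0) → P = 198
  (3, 3) → P = 255
  (1, 14/3) → P = 706/3

The optimum lies where 5x + 6y = 33 and 8x + 4y = 36.
Solving simultaneously gives x = 3, y = 3.

x = 3, y = 3, maximum P = 255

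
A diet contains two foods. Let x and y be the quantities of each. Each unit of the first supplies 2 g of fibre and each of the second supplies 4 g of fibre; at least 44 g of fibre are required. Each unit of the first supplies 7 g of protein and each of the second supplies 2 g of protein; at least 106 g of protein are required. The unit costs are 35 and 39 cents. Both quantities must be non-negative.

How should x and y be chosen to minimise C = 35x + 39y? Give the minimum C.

x = 14, y = 4, minimum C = 646

Vertices and C = 35x + 39y:
  (0, 53) → C = 2067
  (22, 0) → C = 770
  (14, 4) → C = 646
The feasible region is unbounded (it extends along (0, 1), (1, 0)), but C strictly increases along every unbounded feasible direction, so there is no improving ray and the minimum is attained at a vertex.

The binding constraints are 2x + 4y = 44 and 7x + 2y = 106.
Solving simultaneously gives x = 14, y = 4.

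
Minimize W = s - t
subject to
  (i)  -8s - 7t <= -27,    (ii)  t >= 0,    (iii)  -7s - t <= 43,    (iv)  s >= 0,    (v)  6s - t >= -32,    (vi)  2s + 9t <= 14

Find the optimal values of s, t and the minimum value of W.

Feasible corners and W = s - t:
  (27/8, 0) → W = 27/8
  (5/2, 1) → W = 3/2
  (7, 0) → W = 7

The optimum lies where -8s - 7t = -27 and 2s + 9t = 14.
Solving simultaneously gives s = 5/2, t = 1.

s = 5/2, t = 1, minimum W = 3/2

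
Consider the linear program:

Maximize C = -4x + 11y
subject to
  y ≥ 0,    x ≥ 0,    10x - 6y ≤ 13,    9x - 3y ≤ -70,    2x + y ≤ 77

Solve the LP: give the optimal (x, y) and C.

Vertices and C = -4x + 11y:
  (0, 70/3) → C = 770/3
  (0, 77) → C = 847
  (161/15, 833/15) → C = 8519/15

The optimum lies where x = 0 and 2x + y = 77.
Solving simultaneously gives x = 0, y = 77.

x = 0, y = 77, maximum C = 847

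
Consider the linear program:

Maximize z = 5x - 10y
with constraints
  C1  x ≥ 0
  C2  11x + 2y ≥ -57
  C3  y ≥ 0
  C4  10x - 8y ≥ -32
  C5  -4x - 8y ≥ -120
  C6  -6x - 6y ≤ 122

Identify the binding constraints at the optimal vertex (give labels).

C3 and C5

Extreme points and z = 5x - 10y:
  (0, 0) → z = 0
  (0, 4) → z = -40
  (30, 0) → z = 150
  (44/7, 83/7) → z = -610/7

The maximum is at (30, 0). Substituting into each constraint, equality holds for C3 and C5; the remaining constraints have slack.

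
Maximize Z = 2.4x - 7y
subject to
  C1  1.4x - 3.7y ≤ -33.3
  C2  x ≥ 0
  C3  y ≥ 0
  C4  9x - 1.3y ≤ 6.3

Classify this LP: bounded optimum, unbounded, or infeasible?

bounded optimum

Extreme points and Z = 2.4x - 7y:
  (0, 9) → Z = -63
  (1665/787, 7713/787) → Z = -49995/787
The feasible region has finitely many vertices and no improving ray; the maximum is -63 at (0, 9).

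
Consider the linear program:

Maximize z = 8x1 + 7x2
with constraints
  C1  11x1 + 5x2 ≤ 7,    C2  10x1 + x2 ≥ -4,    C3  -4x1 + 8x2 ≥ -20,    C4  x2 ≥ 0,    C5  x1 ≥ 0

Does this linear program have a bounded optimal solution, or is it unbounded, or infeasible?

bounded optimum

Vertices and z = 8x1 + 7x2:
  (7/11, 0) → z = 56/11
  (0, 7/5) → z = 49/5
  (0, 0) → z = 0
The feasible region has finitely many vertices and no improving ray; the maximum is 49/5 at (0, 7/5).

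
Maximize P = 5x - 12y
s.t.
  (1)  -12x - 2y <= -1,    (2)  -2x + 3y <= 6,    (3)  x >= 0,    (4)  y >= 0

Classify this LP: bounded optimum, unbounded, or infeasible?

unbounded

From the feasible point (0, 1/2), moving in the direction (1, 0) keeps every constraint satisfied while P increases without bound.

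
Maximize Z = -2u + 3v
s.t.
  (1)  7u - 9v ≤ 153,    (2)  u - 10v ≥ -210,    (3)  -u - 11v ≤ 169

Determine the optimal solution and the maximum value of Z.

Feasible corners and Z = -2u + 3v:
  (3420/61, 1623/61) → Z = -1971/61
  (81/43, -668/43) → Z = -2166/43
  (-4000/21, 41/21) → Z = 8123/21

u = -4000/21, v = 41/21, maximum Z = 8123/21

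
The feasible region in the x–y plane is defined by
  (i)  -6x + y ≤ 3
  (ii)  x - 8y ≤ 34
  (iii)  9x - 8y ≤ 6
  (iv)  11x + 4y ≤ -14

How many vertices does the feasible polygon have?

Pairwise boundary intersections that survive every other constraint:
  (-10/13, -21/13)
  (-26/35, -51/35)
  (-22/31, -48/31)

3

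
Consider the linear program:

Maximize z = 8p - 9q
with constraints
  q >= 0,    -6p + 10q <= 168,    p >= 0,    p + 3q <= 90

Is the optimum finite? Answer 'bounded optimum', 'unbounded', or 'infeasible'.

Extreme points and z = 8p - 9q:
  (0, 0) → z = 0
  (90, 0) → z = 720
  (0, 84/5) → z = -756/5
  (99/7, 177/7) → z = -801/7
The feasible region has finitely many vertices and no improving ray; the maximum is 720 at (90, 0).

bounded optimum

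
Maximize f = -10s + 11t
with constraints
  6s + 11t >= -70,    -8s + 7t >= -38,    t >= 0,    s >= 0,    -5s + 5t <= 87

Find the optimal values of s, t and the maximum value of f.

s = 799/5, t = 886/5, maximum f = 1756/5

Feasible corners and f = -10s + 11t:
  (19/4, 0) → f = -95/2
  (799/5, 886/5) → f = 1756/5
  (0, 0) → f = 0
  (0, 87/5) → f = 957/5

The optimum lies where -8s + 7t = -38 and -5s + 5t = 87.
Solving simultaneously gives s = 799/5, t = 886/5.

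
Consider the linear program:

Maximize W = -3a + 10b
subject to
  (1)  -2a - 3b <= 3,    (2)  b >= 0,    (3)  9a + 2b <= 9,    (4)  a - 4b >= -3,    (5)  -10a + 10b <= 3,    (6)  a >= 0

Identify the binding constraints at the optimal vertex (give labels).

Corner points and W = -3a + 10b:
  (1, 0) → W = -3
  (0, 0) → W = 0
  (15/19, 18/19) → W = 135/19
  (3/5, 9/10) → W = 36/5
  (0, 3/10) → W = 3

The maximum is at (3/5, 9/10). Substituting into each constraint, equality holds for (4) and (5); the remaining constraints have slack.

(4) and (5)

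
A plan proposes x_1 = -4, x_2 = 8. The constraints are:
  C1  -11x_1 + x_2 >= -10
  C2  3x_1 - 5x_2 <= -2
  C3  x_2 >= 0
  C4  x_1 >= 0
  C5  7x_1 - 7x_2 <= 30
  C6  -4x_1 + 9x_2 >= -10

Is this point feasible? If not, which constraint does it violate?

Constraint C4: x_1 = -4, which is not ≥ 0. All other constraints are satisfied.

not feasible — violates C4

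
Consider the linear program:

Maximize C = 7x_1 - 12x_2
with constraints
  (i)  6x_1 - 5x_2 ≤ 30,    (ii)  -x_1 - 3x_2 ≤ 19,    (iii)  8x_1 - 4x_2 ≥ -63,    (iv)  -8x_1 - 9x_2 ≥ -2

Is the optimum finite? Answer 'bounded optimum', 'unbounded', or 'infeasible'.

Vertices and C = 7x_1 - 12x_2:
  (-5/23, -144/23) → C = 1693/23
  (140/47, -114/47) → C = 2348/47
  (-265/28, -89/28) → C = -787/28
  (-43/8, 5) → C = -781/8
The feasible region has finitely many vertices and no improving ray; the maximum is 1693/23 at (-5/23, -144/23).

bounded optimum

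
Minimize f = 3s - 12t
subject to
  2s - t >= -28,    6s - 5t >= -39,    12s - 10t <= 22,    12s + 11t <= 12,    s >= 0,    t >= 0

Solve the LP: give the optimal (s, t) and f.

Corner points and f = 3s - 12t:
  (0, 12/11) → f = -144/11
  (1, 0) → f = 3
  (0, 0) → f = 0

At the optimal vertex, 12s + 11t = 12 and s = 0.
Solving simultaneously gives s = 0, t = 12/11.

s = 0, t = 12/11, minimum f = -144/11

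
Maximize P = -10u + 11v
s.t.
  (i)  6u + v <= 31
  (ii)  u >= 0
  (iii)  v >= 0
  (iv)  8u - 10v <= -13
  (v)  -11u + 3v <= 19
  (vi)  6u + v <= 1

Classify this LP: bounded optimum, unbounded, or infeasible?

The boundaries 6u + v = 31 and 8u - 10v = -13 meet at (297/68, 163/34), but that point violates 6u + v ≤ 1. Every candidate vertex is excluded by some other constraint, so the feasible region is empty.

infeasible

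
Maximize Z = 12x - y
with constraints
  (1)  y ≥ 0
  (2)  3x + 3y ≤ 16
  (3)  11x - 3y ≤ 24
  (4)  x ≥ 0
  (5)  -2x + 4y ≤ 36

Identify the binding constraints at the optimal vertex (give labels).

Corner points and Z = 12x - y:
  (24/11, 0) → Z = 288/11
  (0, 0) → Z = 0
  (20/7, 52/21) → Z = 668/21
  (0, 16/3) → Z = -16/3

The maximum is at (20/7, 52/21). Substituting into each constraint, equality holds for (2) and (3); the remaining constraints have slack.

(2) and (3)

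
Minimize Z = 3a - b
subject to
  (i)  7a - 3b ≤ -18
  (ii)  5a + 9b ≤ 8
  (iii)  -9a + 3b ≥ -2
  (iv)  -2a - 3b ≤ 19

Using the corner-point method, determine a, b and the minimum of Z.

The binding constraints are 5a + 9b = 8 and -2a - 3b = 19.
Solving simultaneously gives a = -65, b = 37.

a = -65, b = 37, minimum Z = -232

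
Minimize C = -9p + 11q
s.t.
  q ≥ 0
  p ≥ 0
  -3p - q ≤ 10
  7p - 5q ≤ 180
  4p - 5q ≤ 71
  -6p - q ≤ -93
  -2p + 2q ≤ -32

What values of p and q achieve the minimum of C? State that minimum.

Vertices and C = -9p + 11q:
  (71/4, 0) → C = -639/4
  (16, 0) → C = -144
  (109/3, 223/15) → C = -2452/15
  (50, 34) → C = -76

p = 109/3, q = 223/15, minimum C = -2452/15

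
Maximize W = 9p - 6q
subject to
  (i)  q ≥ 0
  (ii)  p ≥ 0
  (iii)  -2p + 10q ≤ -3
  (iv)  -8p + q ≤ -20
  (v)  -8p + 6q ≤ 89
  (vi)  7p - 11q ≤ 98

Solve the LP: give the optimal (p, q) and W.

p = 947/48, q = 175/48, maximum W = 2491/16

Vertices and W = 9p - 6q:
  (5/2, 0) → W = 45/2
  (14, 0) → W = 126
  (197/78, 8/39) → W = 43/2
  (947/48, 175/48) → W = 2491/16

The binding constraints are -2p + 10q = -3 and 7p - 11q = 98.
Solving simultaneously gives p = 947/48, q = 175/48.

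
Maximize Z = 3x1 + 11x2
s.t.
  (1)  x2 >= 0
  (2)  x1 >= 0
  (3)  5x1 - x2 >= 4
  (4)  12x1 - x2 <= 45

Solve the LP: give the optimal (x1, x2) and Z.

x1 = 41/7, x2 = 177/7, maximum Z = 2070/7

Vertices and Z = 3x1 + 11x2:
  (4/5, 0) → Z = 12/5
  (15/4, 0) → Z = 45/4
  (41/7, 177/7) → Z = 2070/7

At the optimal vertex, 5x1 - x2 = 4 and 12x1 - x2 = 45.
Solving simultaneously gives x1 = 41/7, x2 = 177/7.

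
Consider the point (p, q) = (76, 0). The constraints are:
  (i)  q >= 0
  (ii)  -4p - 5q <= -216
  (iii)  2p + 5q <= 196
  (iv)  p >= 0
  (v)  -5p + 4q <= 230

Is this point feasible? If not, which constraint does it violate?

(i): 0 ≥ 0 ✓
(ii): -304 ≤ -216 ✓
(iii): 152 ≤ 196 ✓
(iv): 76 ≥ 0 ✓
(v): -380 ≤ 230 ✓

feasible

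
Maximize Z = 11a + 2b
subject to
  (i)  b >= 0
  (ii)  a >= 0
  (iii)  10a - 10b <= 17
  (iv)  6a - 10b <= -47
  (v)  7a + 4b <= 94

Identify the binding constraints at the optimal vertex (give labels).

(iv) and (v)

Feasible corners and Z = 11a + 2b:
  (0, 47/10) → Z = 47/5
  (0, 47/2) → Z = 47
  (8, 19/2) → Z = 107

The maximum is at (8, 19/2). Substituting into each constraint, equality holds for (iv) and (v); the remaining constraints have slack.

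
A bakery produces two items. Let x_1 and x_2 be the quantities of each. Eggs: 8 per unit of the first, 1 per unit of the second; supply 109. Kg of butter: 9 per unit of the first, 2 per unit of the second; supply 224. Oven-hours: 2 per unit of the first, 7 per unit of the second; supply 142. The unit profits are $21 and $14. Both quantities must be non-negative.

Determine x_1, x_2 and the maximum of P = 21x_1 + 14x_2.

Corner points and P = 21x_1 + 14x_2:
  (0, 0) → P = 0
  (0, 142/7) → P = 284
  (109/8, 0) → P = 2289/8
  (23/2, 17) → P = 959/2

x_1 = 23/2, x_2 = 17, maximum P = 959/2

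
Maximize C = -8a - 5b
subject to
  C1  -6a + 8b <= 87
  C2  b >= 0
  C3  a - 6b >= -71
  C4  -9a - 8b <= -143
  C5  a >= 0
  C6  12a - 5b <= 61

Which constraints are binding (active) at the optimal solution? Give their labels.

C3 and C4

Corner points and C = -8a - 5b:
  (145/31, 391/31) → C = -3115/31
  (721/67, 913/67) → C = -10333/67
  (401/47, 389/47) → C = -5153/47

The maximum is at (145/31, 391/31). Substituting into each constraint, equality holds for C3 and C4; the remaining constraints have slack.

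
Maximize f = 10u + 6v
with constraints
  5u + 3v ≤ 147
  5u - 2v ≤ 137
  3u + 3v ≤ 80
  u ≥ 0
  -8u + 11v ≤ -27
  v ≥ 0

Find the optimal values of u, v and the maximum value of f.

u = 80/3, v = 0, maximum f = 800/3

Extreme points and f = 10u + 6v:
  (961/57, 559/57) → f = 12964/57
  (80/3, 0) → f = 800/3
  (27/8, 0) → f = 135/4

The optimum lies where 3u + 3v = 80 and v = 0.
Solving simultaneously gives u = 80/3, v = 0.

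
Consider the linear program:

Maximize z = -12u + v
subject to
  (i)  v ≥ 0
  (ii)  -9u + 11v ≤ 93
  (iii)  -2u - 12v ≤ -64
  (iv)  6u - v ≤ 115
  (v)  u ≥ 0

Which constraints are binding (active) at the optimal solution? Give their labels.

Vertices and z = -12u + v:
  (1358/57, 531/19) → z = -4901/19
  (0, 93/11) → z = 93/11
  (722/37, 77/37) → z = -8587/37
  (0, 16/3) → z = 16/3

The maximum is at (0, 93/11). Substituting into each constraint, equality holds for (ii) and (v); the remaining constraints have slack.

(ii) and (v)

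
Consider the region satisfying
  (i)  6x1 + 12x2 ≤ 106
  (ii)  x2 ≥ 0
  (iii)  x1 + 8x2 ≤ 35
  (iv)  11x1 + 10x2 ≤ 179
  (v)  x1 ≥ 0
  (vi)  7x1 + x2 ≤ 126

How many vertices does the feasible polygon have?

Pairwise boundary intersections that survive every other constraint:
  (107/9, 26/9)
  (136/9, 23/18)
  (179/11, 0)
  (0, 0)
  (0, 35/8)

5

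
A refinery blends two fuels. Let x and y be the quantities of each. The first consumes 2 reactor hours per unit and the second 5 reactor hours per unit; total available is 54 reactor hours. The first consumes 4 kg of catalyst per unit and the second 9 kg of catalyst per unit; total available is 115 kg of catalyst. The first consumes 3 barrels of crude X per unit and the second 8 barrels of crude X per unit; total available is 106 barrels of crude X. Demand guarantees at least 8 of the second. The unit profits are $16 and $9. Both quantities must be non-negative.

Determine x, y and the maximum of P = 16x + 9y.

x = 7, y = 8, maximum P = 184

Vertices and P = 16x + 9y:
  (0, 54/5) → P = 486/5
  (0, 8) → P = 72
  (7, 8) → P = 184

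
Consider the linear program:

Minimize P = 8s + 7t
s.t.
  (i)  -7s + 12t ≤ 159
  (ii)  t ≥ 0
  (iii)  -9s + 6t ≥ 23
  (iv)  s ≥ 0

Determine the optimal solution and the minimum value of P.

Feasible corners and P = 8s + 7t:
  (113/11, 635/33) → P = 7157/33
  (0, 53/4) → P = 371/4
  (0, 23/6) → P = 161/6

At the optimal vertex, -9s + 6t = 23 and s = 0.
Solving simultaneously gives s = 0, t = 23/6.

s = 0, t = 23/6, minimum P = 161/6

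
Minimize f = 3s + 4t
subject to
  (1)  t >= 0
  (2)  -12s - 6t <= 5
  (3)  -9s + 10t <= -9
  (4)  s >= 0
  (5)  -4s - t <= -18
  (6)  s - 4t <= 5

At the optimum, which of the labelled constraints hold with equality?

(1) and (5)

Extreme points and f = 3s + 4t:
  (9/2, 0) → f = 27/2
  (5, 0) → f = 15
  (27/7, 18/7) → f = 153/7
The feasible region is unbounded (it extends along (10, 9), (4, 1)), but f strictly increases along every unbounded feasible direction, so there is no improving ray and the minimum is attained at a vertex.

The minimum is at (9/2, 0). Substituting into each constraint, equality holds for (1) and (5); the remaining constraints have slack.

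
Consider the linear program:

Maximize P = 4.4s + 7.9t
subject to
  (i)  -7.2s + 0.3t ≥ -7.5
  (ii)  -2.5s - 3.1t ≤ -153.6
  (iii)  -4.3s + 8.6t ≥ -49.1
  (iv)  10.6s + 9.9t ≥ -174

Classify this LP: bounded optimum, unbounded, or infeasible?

unbounded

From the feasible point (2311/769, 36239/769), moving in the direction (-9.9, 10.6) keeps every constraint satisfied while P increases without bound.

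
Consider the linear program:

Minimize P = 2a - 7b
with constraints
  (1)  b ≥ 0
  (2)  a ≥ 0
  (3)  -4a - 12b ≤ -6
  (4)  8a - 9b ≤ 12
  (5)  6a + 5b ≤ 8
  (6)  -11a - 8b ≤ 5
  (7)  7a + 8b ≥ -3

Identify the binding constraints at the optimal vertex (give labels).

Vertices and P = 2a - 7b:
  (0, 1/2) → P = -7/2
  (0, 8/5) → P = -56/5
  (33/26, 1/13) → P = 2

The minimum is at (0, 8/5). Substituting into each constraint, equality holds for (2) and (5); the remaining constraints have slack.

(2) and (5)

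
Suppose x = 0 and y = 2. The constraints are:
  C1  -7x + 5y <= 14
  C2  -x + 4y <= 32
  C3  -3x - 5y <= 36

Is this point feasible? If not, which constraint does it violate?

feasible

C1: 10 ≤ 14 ✓
C2: 8 ≤ 32 ✓
C3: -10 ≤ 36 ✓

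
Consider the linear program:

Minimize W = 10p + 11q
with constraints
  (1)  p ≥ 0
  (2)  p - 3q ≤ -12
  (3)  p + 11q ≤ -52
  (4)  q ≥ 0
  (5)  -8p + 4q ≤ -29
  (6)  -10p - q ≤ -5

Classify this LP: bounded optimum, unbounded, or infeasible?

The boundaries p - 3q = -12 and -8p + 4q = -29 meet at (27/4, 25/4), but that point violates p + 11q ≤ -52. Every candidate vertex is excluded by some other constraint, so the feasible region is empty.

infeasible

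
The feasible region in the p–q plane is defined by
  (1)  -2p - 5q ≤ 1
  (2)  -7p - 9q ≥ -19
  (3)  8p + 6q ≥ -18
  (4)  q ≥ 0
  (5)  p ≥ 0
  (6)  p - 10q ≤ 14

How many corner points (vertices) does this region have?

Pairwise boundary intersections that survive every other constraint:
  (19/7, 0)
  (0, 19/9)
  (0, 0)

3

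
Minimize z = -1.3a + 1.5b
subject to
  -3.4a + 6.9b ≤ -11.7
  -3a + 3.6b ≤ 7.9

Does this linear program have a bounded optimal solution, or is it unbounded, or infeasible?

unbounded

From the feasible point (-3221/282, -3098/423), moving in the direction (6.9, 3.4) keeps every constraint satisfied while z decreases without bound.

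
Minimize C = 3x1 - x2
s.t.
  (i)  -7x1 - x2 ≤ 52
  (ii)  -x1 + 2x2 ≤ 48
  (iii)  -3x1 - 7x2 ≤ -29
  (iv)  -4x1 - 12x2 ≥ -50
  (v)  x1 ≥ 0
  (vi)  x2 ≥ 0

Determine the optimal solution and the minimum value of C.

The optimum lies where -4x1 - 12x2 = -50 and x1 = 0.
Solving simultaneously gives x1 = 0, x2 = 25/6.

x1 = 0, x2 = 25/6, minimum C = -25/6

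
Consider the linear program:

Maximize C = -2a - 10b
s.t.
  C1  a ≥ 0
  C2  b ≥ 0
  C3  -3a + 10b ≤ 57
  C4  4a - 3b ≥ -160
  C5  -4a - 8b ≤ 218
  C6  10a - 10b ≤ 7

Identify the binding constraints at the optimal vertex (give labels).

Vertices and C = -2a - 10b:
  (0, 0) → C = 0
  (0, 57/10) → C = -57
  (7/10, 0) → C = -7/5
  (64/7, 591/70) → C = -719/7

The maximum is at (0, 0). Substituting into each constraint, equality holds for C1 and C2; the remaining constraints have slack.

C1 and C2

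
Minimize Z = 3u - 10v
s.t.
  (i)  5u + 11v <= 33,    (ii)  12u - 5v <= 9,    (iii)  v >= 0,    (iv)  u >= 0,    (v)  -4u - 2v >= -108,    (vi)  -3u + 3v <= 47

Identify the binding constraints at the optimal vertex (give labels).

Corner points and Z = 3u - 10v:
  (264/157, 351/157) → Z = -2718/157
  (0, 3) → Z = -30
  (3/4, 0) → Z = 9/4
  (0, 0) → Z = 0

The minimum is at (0, 3). Substituting into each constraint, equality holds for (i) and (iv); the remaining constraints have slack.

(i) and (iv)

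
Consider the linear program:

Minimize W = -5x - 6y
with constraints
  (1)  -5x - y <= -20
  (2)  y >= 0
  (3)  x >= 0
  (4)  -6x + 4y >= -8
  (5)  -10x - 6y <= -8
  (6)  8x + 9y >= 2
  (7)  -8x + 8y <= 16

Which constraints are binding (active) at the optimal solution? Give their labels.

(4) and (7)

Feasible corners and W = -5x - 6y:
  (44/13, 40/13) → W = -460/13
  (3, 5) → W = -45
  (8, 10) → W = -100

The minimum is at (8, 10). Substituting into each constraint, equality holds for (4) and (7); the remaining constraints have slack.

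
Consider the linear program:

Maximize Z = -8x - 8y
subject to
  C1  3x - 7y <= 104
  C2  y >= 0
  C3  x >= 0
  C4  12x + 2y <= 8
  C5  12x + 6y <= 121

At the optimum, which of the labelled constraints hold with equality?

Corner points and Z = -8x - 8y:
  (0, 0) → Z = 0
  (2/3, 0) → Z = -16/3
  (0, 4) → Z = -32

The maximum is at (0, 0). Substituting into each constraint, equality holds for C2 and C3; the remaining constraints have slack.

C2 and C3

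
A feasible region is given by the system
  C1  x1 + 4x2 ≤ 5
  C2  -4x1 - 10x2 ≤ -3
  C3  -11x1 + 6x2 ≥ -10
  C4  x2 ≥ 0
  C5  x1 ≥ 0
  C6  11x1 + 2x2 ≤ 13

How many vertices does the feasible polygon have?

6

Intersecting each pair of boundary lines and keeping only the points that satisfy every inequality leaves:
  (0, 5/4)
  (1, 1)
  (3/4, 0)
  (0, 3/10)
  (10/11, 0)
  (49/44, 3/8)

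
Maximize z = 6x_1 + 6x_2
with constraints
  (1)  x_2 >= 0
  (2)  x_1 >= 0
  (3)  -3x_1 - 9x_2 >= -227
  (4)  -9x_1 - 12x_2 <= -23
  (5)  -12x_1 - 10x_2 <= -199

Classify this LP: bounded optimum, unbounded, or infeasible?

bounded optimum

Corner points and z = 6x_1 + 6x_2:
  (227/3, 0) → z = 454
  (199/12, 0) → z = 199/2
  (0, 227/9) → z = 454/3
  (0, 199/10) → z = 597/5
The feasible region has finitely many vertices and no improving ray; the maximum is 454 at (227/3, 0).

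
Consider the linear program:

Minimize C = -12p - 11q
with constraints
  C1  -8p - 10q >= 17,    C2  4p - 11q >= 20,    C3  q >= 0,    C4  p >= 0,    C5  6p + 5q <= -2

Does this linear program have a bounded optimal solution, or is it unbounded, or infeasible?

The boundaries -8p - 10q = 17 and 4p - 11q = 20 meet at (13/128, -57/32), but that point violates q ≥ 0. Every candidate vertex is excluded by some other constraint, so the feasible region is empty.

infeasible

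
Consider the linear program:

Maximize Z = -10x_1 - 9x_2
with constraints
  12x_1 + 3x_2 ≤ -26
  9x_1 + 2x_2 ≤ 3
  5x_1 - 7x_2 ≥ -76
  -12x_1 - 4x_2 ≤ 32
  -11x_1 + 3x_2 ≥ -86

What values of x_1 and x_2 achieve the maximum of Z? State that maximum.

Extreme points and Z = -10x_1 - 9x_2:
  (-410/99, 782/99) → Z = -2938/99
  (-2/3, -6) → Z = 182/3
  (-66/13, 94/13) → Z = -186/13

The optimum lies where 12x_1 + 3x_2 = -26 and -12x_1 - 4x_2 = 32.
Solving simultaneously gives x_1 = -2/3, x_2 = -6.

x_1 = -2/3, x_2 = -6, maximum Z = 182/3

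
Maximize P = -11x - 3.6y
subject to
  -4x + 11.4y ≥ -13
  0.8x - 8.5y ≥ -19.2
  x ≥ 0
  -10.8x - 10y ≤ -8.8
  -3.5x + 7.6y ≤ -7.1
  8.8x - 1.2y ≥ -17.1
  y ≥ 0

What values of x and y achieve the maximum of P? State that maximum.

x = 71/35, y = 0, maximum P = -781/35

Vertices and P = -11x - 3.6y:
  (16469/1244, 1090/311) → P = -196855/1244
  (13/4, 0) → P = -143/4
  (20627/2367, 7288/2367) → P = -1265669/11835
  (71/35, 0) → P = -781/35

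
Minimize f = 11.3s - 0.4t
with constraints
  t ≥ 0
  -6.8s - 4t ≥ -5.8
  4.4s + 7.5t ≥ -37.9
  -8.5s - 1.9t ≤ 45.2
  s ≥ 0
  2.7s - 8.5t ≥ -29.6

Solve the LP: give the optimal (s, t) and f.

s = 0, t = 1.45, minimum f = -0.58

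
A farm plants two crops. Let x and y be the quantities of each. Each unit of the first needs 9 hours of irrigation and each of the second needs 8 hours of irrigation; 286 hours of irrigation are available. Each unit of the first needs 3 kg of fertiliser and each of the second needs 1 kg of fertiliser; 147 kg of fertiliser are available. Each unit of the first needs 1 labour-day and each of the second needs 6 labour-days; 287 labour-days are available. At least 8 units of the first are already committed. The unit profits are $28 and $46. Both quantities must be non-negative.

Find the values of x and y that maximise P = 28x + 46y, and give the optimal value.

Extreme points and P = 28x + 46y:
  (286/9, 0) → P = 8008/9
  (8, 0) → P = 224
  (8, 107/4) → P = 2909/2

x = 8, y = 107/4, maximum P = 2909/2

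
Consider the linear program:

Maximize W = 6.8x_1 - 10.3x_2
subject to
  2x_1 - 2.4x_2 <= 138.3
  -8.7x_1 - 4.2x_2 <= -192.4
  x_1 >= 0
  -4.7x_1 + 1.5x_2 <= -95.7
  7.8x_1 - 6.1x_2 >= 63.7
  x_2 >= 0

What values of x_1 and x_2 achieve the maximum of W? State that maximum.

The feasible region is unbounded (it extends along (6, 5), (61, 78)), but W strictly decreases along every unbounded feasible direction, so there is no improving ray and the maximum is attained at a vertex.

x_1 = 69.15, x_2 = 0, maximum W = 470.22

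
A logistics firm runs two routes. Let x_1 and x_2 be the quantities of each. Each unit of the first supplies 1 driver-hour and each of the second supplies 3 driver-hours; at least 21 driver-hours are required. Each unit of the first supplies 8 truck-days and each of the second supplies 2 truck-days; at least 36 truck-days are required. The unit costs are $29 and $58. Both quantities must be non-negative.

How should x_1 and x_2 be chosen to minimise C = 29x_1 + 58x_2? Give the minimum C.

Corner points and C = 29x_1 + 58x_2:
  (0, 18) → C = 1044
  (21, 0) → C = 609
  (3, 6) → C = 435
The feasible region is unbounded (it extends along (0, 1), (1, 0)), but C strictly increases along every unbounded feasible direction, so there is no improving ray and the minimum is attained at a vertex.

The binding constraints are x_1 + 3x_2 = 21 and 8x_1 + 2x_2 = 36.
Solving simultaneously gives x_1 = 3, x_2 = 6.

x_1 = 3, x_2 = 6, minimum C = 435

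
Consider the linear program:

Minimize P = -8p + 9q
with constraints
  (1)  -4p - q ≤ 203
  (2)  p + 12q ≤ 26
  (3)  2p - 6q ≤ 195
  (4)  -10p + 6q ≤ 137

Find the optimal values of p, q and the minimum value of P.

Corner points and P = -8p + 9q:
  (-1023/26, -593/13) → P = -1245/13
  (-1355/34, -741/17) → P = -1249/17
  (416/5, -143/30) → P = -1417/2
  (-248/21, 397/126) → P = 737/6

The binding constraints are p + 12q = 26 and 2p - 6q = 195.
Solving simultaneously gives p = 416/5, q = -143/30.

p = 416/5, q = -143/30, minimum P = -1417/2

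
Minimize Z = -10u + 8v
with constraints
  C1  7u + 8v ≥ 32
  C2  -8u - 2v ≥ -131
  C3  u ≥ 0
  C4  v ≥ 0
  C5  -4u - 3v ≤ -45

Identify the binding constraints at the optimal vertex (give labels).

Vertices and Z = -10u + 8v:
  (0, 131/2) → Z = 524
  (131/8, 0) → Z = -655/4
  (0, 15) → Z = 120
  (45/4, 0) → Z = -225/2

The minimum is at (131/8, 0). Substituting into each constraint, equality holds for C2 and C4; the remaining constraints have slack.

C2 and C4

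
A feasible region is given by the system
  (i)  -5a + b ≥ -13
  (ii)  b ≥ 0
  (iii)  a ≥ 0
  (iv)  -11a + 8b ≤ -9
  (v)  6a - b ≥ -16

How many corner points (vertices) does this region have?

3

Intersecting each pair of boundary lines and keeping only the points that satisfy every inequality leaves:
  (13/5, 0)
  (95/29, 98/29)
  (9/11, 0)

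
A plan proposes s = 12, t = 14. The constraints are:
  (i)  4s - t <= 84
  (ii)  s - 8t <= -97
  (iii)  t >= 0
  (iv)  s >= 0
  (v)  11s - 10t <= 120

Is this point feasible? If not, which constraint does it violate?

(i): 34 ≤ 84 ✓
(ii): -100 ≤ -97 ✓
(iii): 14 ≥ 0 ✓
(iv): 12 ≥ 0 ✓
(v): -8 ≤ 120 ✓

feasible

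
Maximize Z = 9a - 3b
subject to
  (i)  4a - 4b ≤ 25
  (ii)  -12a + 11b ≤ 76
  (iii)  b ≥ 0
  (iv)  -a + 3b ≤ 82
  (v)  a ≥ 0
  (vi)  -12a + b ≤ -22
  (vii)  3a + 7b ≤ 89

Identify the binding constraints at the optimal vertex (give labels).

Vertices and Z = 9a - 3b:
  (25/4, 0) → Z = 225/4
  (531/40, 281/40) → Z = 492/5
  (53/20, 49/5) → Z = -111/20
  (149/39, 144/13) → Z = 15/13
  (11/6, 0) → Z = 33/2

The maximum is at (531/40, 281/40). Substituting into each constraint, equality holds for (i) and (vii); the remaining constraints have slack.

(i) and (vii)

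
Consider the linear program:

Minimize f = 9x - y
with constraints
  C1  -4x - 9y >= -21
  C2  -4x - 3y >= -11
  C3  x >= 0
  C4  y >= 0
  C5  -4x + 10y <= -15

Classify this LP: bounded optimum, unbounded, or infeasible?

infeasible

The boundaries -4x - 9y = -21 and -4x - 3y = -11 meet at (3/2, 5/3), but that point violates -4x + 10y ≤ -15. Every candidate vertex is excluded by some other constraint, so the feasible region is empty.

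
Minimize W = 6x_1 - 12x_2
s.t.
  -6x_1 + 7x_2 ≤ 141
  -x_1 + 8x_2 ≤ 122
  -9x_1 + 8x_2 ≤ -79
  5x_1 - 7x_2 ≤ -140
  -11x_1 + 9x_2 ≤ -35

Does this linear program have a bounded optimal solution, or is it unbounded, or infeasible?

infeasible

The boundaries -6x_1 + 7x_2 = 141 and -9x_1 + 8x_2 = -79 meet at (1681/15, 581/5), but that point violates -x_1 + 8x_2 ≤ 122. Every candidate vertex is excluded by some other constraint, so the feasible region is empty.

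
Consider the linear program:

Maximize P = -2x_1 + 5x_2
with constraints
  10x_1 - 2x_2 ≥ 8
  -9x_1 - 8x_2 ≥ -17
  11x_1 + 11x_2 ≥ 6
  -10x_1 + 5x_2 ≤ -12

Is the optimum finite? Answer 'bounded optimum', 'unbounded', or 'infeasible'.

Extreme points and P = -2x_1 + 5x_2:
  (139/11, -133/11) → P = -943/11
  (181/125, 62/125) → P = -52/125
  (54/55, -24/55) → P = -228/55
The feasible region has finitely many vertices and no improving ray; the maximum is -52/125 at (181/125, 62/125).

bounded optimum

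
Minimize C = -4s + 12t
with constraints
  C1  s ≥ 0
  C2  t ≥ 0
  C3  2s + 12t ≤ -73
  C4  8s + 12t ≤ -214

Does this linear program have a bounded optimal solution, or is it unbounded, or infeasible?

The boundaries s = 0 and 8s + 12t = -214 meet at (0, -107/6), but that point violates t ≥ 0. Every candidate vertex is excluded by some other constraint, so the feasible region is empty.

infeasible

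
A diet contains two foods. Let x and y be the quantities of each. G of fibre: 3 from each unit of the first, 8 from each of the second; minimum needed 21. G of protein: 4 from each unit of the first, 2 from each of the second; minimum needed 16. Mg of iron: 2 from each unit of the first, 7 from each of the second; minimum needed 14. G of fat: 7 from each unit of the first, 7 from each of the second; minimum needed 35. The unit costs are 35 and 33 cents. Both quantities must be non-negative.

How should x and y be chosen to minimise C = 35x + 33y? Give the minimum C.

x = 3, y = 2, minimum C = 171

Extreme points and C = 35x + 33y:
  (0, 8) → C = 264
  (7, 0) → C = 245
  (19/5, 6/5) → C = 863/5
  (3, 2) → C = 171
The feasible region is unbounded (it extends along (0, 1), (1, 0)), but C strictly increases along every unbounded feasible direction, so there is no improving ray and the minimum is attained at a vertex.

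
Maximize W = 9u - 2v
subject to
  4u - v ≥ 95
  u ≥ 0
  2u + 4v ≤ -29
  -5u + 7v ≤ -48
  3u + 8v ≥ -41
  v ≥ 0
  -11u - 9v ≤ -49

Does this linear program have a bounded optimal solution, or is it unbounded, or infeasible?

The boundaries 4u - v = 95 and -5u + 7v = -48 meet at (617/23, 283/23), but that point violates 2u + 4v ≤ -29. Every candidate vertex is excluded by some other constraint, so the feasible region is empty.

infeasible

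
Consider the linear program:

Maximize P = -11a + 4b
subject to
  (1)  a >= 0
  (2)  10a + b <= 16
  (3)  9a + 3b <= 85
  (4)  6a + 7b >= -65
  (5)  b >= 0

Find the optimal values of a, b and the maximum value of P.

Extreme points and P = -11a + 4b:
  (0, 16) → P = 64
  (0, 0) → P = 0
  (8/5, 0) → P = -88/5

The optimum lies where a = 0 and 10a + b = 16.
Solving simultaneously gives a = 0, b = 16.

a = 0, b = 16, maximum P = 64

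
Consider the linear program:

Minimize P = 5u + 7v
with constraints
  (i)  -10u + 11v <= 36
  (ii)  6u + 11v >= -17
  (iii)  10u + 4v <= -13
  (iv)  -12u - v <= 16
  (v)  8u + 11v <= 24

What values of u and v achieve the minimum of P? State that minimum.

u = -53/42, v = -6/7, minimum P = -517/42

Vertices and P = 5u + 7v:
  (-75/86, -46/43) → P = -1019/86
  (-53/42, -6/7) → P = -517/42
  (-51/38, 2/19) → P = -227/38

The optimum lies where 6u + 11v = -17 and -12u - v = 16.
Solving simultaneously gives u = -53/42, v = -6/7.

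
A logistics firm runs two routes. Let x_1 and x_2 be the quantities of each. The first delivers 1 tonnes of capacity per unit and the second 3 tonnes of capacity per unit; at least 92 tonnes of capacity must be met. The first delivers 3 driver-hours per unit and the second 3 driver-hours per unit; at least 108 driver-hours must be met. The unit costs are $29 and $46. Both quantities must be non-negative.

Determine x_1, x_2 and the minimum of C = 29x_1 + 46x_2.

The feasible region is unbounded (it extends along (0, 1), (1, 0)), but C strictly increases along every unbounded feasible direction, so there is no improving ray and the minimum is attained at a vertex.

x_1 = 8, x_2 = 28, minimum C = 1520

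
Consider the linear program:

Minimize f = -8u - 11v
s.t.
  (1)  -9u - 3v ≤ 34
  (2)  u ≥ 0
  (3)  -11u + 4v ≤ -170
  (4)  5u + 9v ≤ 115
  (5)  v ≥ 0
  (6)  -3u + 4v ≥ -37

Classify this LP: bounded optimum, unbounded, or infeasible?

bounded optimum

Extreme points and f = -8u - 11v:
  (1990/119, 415/119) → f = -1205/7
  (133/8, 103/32) → f = -5389/32
  (793/47, 160/47) → f = -8104/47
The feasible region has finitely many vertices and no improving ray; the minimum is -8104/47 at (793/47, 160/47).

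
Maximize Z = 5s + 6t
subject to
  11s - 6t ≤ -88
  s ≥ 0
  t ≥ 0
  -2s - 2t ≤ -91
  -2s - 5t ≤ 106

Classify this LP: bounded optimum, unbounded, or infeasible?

From the feasible point (185/17, 1177/34), moving in the direction (0, 1) keeps every constraint satisfied while Z increases without bound.

unbounded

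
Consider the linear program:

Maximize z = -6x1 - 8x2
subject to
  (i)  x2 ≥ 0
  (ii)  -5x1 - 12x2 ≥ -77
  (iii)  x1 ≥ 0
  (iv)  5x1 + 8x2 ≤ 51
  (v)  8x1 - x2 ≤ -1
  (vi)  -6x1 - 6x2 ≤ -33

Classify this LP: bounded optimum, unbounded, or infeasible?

Corner points and z = -6x1 - 8x2:
  (0, 51/8) → z = -51
  (0, 11/2) → z = -44
  (43/69, 413/69) → z = -3562/69
  (1/2, 5) → z = -43
The feasible region has finitely many vertices and no improving ray; the maximum is -43 at (1/2, 5).

bounded optimum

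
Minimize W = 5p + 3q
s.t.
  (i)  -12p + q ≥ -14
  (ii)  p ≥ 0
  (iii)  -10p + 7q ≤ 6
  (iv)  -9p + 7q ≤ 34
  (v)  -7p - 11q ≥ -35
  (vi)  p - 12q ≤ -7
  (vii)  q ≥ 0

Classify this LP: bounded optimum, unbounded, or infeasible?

bounded optimum

Corner points and W = 5p + 3q:
  (189/139, 322/139) → W = 1911/139
  (175/143, 98/143) → W = 1169/143
  (0, 6/7) → W = 18/7
  (0, 7/12) → W = 7/4
  (179/159, 392/159) → W = 2071/159
The feasible region has finitely many vertices and no improving ray; the minimum is 7/4 at (0, 7/12).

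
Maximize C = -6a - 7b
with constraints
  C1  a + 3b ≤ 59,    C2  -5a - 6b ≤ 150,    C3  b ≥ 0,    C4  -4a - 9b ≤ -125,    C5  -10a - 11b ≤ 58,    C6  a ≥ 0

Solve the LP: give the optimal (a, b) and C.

Extreme points and C = -6a - 7b:
  (59, 0) → C = -354
  (0, 59/3) → C = -413/3
  (125/4, 0) → C = -375/2
  (0, 125/9) → C = -875/9

a = 0, b = 125/9, maximum C = -875/9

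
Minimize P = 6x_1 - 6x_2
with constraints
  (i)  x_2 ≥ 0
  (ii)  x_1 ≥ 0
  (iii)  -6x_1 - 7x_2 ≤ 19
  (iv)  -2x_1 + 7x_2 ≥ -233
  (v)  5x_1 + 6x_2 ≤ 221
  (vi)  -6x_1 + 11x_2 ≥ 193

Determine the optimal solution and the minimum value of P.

Feasible corners and P = 6x_1 - 6x_2:
  (0, 221/6) → P = -221
  (0, 193/11) → P = -1158/11
  (1273/91, 2291/91) → P = -6108/91

The optimum lies where x_1 = 0 and 5x_1 + 6x_2 = 221.
Solving simultaneously gives x_1 = 0, x_2 = 221/6.

x_1 = 0, x_2 = 221/6, minimum P = -221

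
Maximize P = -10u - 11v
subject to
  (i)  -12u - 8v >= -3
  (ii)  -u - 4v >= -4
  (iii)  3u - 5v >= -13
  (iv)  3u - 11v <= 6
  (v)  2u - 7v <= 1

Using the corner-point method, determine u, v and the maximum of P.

Corner points and P = -10u - 11v:
  (-1/2, 9/8) → P = -59/8
  (29/100, -3/50) → P = -56/25
  (-32/17, 25/17) → P = 45/17
  (-96/11, -29/11) → P = 1279/11

The binding constraints are 3u - 5v = -13 and 2u - 7v = 1.
Solving simultaneously gives u = -96/11, v = -29/11.

u = -96/11, v = -29/11, maximum P = 1279/11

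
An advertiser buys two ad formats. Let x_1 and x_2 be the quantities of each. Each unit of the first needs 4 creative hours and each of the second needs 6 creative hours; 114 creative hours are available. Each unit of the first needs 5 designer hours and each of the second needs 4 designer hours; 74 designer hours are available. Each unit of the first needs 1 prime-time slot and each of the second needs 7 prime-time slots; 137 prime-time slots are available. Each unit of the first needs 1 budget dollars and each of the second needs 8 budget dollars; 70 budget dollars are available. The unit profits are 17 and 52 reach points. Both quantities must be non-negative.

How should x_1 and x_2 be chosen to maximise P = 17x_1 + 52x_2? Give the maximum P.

The optimum lies where 5x_1 + 4x_2 = 74 and x_1 + 8x_2 = 70.
Solving simultaneously gives x_1 = 26/3, x_2 = 23/3.

x_1 = 26/3, x_2 = 23/3, maximum P = 546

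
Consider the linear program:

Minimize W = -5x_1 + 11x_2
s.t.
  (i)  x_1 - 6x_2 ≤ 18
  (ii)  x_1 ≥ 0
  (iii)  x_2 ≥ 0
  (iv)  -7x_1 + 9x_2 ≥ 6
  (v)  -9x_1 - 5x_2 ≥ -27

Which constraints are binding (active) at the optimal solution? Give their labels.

(ii) and (iv)

Extreme points and W = -5x_1 + 11x_2:
  (0, 2/3) → W = 22/3
  (0, 27/5) → W = 297/5
  (213/116, 243/116) → W = 402/29

The minimum is at (0, 2/3). Substituting into each constraint, equality holds for (ii) and (iv); the remaining constraints have slack.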